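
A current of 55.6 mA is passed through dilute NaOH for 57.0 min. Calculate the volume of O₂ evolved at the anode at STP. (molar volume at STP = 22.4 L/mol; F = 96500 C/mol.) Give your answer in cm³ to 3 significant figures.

11.0 cm³

Q = 0.0556 A × 3420 s = 190.2 C
n(e⁻) = 190.2 / 96500 = 0.001971 mol
2H₂O → O₂ + 4H⁺ + 4e⁻, so n(O₂) = 0.001971 / 4 = 4.928×10^-4 mol
V = 4.928×10^-4 × 22.4 = 0.01104 L
= 11.0 cm³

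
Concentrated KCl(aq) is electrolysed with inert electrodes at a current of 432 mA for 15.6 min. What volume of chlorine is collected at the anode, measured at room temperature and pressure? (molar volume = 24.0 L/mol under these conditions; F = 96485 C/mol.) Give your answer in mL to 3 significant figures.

50.3 mL

Charge passed = 0.432 × 936 = 404.4 C
n(e⁻) = 404.4 / 96485 = 0.004191 mol
2Cl⁻ → Cl₂ + 2e⁻, so n(Cl₂) = 0.004191 / 2 = 0.002096 mol
V = 0.002096 × 24.0 = 0.05030 L
= 50.3 mL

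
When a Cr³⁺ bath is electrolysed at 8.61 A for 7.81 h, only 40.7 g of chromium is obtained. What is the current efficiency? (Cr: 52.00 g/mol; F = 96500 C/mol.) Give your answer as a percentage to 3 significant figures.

93.6%

Q = 8.61 × 28116 = 2.421×10^5 C
n(e⁻) = 2.421×10^5 / 96500 = 2.509 mol
Cr³⁺ + 3e⁻ → Cr, so theoretical n(Cr) = 0.8363 mol → 43.49 g
Efficiency = 40.7 / 43.49 = 0.9358 = 93.6%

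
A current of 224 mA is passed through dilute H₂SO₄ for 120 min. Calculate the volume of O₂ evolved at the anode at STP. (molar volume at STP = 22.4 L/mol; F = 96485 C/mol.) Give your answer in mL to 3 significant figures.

93.6 mL

Charge passed = 0.224 × 7200 = 1613 C
n(e⁻) = 1613 / 96485 = 0.01672 mol
2H₂O → O₂ + 4H⁺ + 4e⁻, so n(O₂) = 0.01672 / 4 = 0.004180 mol
V = 0.004180 × 22.4 = 0.09363 L
= 93.6 mL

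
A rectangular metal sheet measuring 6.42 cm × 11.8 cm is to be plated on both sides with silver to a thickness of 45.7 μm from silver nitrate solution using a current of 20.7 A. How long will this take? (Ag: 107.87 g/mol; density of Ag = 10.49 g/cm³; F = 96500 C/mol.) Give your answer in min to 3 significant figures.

Plated area = 2 × 6.42 × 11.8 = 151.5 cm²
Volume = 151.5 × 45.7×10⁻⁴ cm = 0.6924 cm³
m(Ag) = 0.6924 × 10.49 = 7.263 g
n(Ag) = 7.263 / 107.87 = 0.06733 mol; n(e⁻) = 0.06733 mol
Q = 0.06733 × 96500 = 6497 C
t = 6497 / 20.7 = 313.9 s = 5.23 min

5.23 min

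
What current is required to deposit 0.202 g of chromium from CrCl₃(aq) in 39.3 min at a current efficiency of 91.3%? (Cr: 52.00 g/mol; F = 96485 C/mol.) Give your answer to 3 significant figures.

0.522 A

n(Cr) = 0.202 / 52.00 = 0.003885 mol
Cr³⁺ + 3e⁻ → Cr, so n(e⁻) = 3 × 0.003885 = 0.01166 mol
Q = 0.01166 × 96485 / 0.913 = 1232 C
I = Q / t = 1232 / 2358 s = 0.522 A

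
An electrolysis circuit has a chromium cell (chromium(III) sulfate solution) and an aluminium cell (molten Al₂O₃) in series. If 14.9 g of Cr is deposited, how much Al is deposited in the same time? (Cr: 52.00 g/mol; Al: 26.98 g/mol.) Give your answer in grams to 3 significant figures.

7.73 g

n(Cr) = 14.9 / 52.00 = 0.2865 mol
Cr³⁺ + 3e⁻ → Cr, so n(e⁻) = 3 × 0.2865 = 0.8595 mol
Same current for the same time ⇒ same n(e⁻) = 0.8595 mol in both cells.
Al³⁺ + 3e⁻ → Al, so n(Al) = 0.8595 / 3 = 0.2865 mol
m(Al) = 0.2865 × 26.98 = 7.73 g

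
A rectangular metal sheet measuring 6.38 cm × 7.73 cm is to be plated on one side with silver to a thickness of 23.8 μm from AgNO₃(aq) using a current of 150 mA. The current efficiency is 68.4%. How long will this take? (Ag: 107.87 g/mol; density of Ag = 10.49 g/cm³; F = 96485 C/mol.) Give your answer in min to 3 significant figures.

Plated area = 6.38 × 7.73 = 49.32 cm²
Volume = 49.32 × 23.8×10⁻⁴ cm = 0.1174 cm³
m(Ag) = 0.1174 × 10.49 = 1.232 g
n(Ag) = 1.232 / 107.87 = 0.01142 mol; n(e⁻) = 0.01142 mol
Q = 0.01142 × 96485 / 0.684 = 1611 C
t = 1611 / 0.150 = 10740 s = 179 min

179 min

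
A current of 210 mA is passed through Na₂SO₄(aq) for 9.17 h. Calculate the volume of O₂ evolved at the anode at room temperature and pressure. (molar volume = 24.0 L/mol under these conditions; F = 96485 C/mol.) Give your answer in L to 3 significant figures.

Charge passed = 0.210 × 33012 = 6933 C
n(e⁻) = 6933 / 96485 = 0.07186 mol
2H₂O → O₂ + 4H⁺ + 4e⁻, so n(O₂) = 0.07186 / 4 = 0.01797 mol
V = 0.01797 × 24.0 = 0.4313 L

0.431 L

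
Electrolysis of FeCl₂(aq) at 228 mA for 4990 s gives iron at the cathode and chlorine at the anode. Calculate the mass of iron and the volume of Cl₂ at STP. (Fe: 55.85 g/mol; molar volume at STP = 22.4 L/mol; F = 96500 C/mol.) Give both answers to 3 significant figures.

Q = 0.228 × 4990 = 1138 C; n(e⁻) = 1138 / 96500 = 0.01179 mol
Cathode: Fe²⁺ + 2e⁻ → Fe → n(Fe) = 0.01179/2 = 0.005895 mol → 0.329 g
Anode: 2Cl⁻ → Cl₂ + 2e⁻ → n(Cl₂) = 0.01179/2 = 0.005895 mol → 0.132 L

0.329 g Fe; 0.132 L Cl₂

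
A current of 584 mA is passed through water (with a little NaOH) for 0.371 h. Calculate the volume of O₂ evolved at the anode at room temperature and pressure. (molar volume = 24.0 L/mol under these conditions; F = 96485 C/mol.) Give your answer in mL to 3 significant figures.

48.5 mL

Charge passed = 0.584 × 1335.6 = 780.0 C
Moles of electrons = 780.0 / 96485 = 0.008084 mol
2H₂O → O₂ + 4H⁺ + 4e⁻, so n(O₂) = 0.008084 / 4 = 0.002021 mol
V = 0.002021 × 24.0 = 0.04850 L
= 48.5 mL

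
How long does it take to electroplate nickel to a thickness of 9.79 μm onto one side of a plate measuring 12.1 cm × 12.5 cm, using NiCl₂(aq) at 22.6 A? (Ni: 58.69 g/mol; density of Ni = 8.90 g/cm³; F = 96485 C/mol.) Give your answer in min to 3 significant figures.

3.20 min

Plated area = 12.1 × 12.5 = 151.3 cm²
Volume = 151.3 × 9.79×10⁻⁴ cm = 0.1481 cm³
m(Ni) = 0.1481 × 8.90 = 1.318 g
n(Ni) = 1.318 / 58.69 = 0.02246 mol; n(e⁻) = 2 × 0.02246 = 0.04492 mol
Q = 0.04492 × 96485 = 4334 C
t = 4334 / 22.6 = 191.8 s = 3.20 min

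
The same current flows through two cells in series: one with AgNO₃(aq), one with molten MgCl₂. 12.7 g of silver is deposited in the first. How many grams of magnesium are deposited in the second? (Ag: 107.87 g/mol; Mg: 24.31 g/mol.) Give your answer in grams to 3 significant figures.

1.43 g

n(Ag) = 12.7 / 107.87 = 0.1177 mol
Ag⁺ + e⁻ → Ag, so n(e⁻) = 0.1177 mol
In series, the same 0.1177 mol of electrons flows through the second cell.
Mg²⁺ + 2e⁻ → Mg, so n(Mg) = 0.1177 / 2 = 0.05885 mol
m(Mg) = 0.05885 × 24.31 = 1.43 g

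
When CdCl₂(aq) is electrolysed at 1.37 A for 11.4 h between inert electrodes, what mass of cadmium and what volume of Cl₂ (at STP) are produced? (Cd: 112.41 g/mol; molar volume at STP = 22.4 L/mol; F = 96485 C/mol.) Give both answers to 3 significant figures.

Q = 1.37 × 41040 = 56220 C; n(e⁻) = 56220 / 96485 = 0.5827 mol
Cathode: Cd²⁺ + 2e⁻ → Cd → n(Cd) = 0.5827/2 = 0.2914 mol → 32.8 g
Anode: 2Cl⁻ → Cl₂ + 2e⁻ → n(Cl₂) = 0.5827/2 = 0.2914 mol → 6.53 L

32.8 g Cd; 6.53 L Cl₂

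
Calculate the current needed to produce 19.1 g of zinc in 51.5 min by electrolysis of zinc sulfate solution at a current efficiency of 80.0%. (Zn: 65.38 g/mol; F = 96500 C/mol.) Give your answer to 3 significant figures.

n(Zn) = 19.1 / 65.38 = 0.2921 mol
Zn²⁺ + 2e⁻ → Zn, so n(e⁻) = 2 × 0.2921 = 0.5842 mol
Q = 0.5842 × 96500 / 0.800 = 70470 C
I = Q / t = 70470 / 3090 s = 22.8 A

22.8 A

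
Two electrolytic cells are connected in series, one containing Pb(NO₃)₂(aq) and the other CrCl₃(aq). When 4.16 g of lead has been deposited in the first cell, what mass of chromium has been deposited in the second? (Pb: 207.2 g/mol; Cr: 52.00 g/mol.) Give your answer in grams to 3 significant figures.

0.696 g

n(Pb) = 4.16 / 207.2 = 0.02008 mol
Pb²⁺ + 2e⁻ → Pb, so n(e⁻) = 2 × 0.02008 = 0.04016 mol
Same current for the same time ⇒ same n(e⁻) = 0.04016 mol in both cells.
Cr³⁺ + 3e⁻ → Cr, so n(Cr) = 0.04016 / 3 = 0.01339 mol
m(Cr) = 0.01339 × 52.00 = 0.696 g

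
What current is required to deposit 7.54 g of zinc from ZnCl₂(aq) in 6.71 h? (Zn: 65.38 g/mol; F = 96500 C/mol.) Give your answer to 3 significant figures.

0.921 A

n(Zn) = 7.54 / 65.38 = 0.1153 mol
Zn²⁺ + 2e⁻ → Zn, so n(e⁻) = 2 × 0.1153 = 0.2306 mol
Q = 0.2306 × 96500 = 22250 C
I = Q / t = 22250 / 24156 s = 0.921 A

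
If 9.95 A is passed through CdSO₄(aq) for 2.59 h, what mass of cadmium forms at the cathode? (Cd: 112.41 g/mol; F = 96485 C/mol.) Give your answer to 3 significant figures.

Q = It = 9.95 × 9324 = 92770 C
Moles of electrons = 92770 / 96485 = 0.9615 mol
Cd²⁺ + 2e⁻ → Cd, so n(Cd) = 0.9615 / 2 = 0.4808 mol
m = 0.4808 × 112.41 = 54.0 g

54.0 g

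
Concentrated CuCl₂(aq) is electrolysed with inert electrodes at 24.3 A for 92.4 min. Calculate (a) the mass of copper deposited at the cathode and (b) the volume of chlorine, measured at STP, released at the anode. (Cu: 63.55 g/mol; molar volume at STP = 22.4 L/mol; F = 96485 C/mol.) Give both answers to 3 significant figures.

44.4 g Cu; 15.6 L Cl₂

Q = 24.3 × 5544 = 1.347×10^5 C; n(e⁻) = 1.347×10^5 / 96485 = 1.396 mol
Cathode: Cu²⁺ + 2e⁻ → Cu → n(Cu) = 1.396/2 = 0.6980 mol → 44.4 g
Anode: 2Cl⁻ → Cl₂ + 2e⁻ → n(Cl₂) = 1.396/2 = 0.6980 mol → 15.6 L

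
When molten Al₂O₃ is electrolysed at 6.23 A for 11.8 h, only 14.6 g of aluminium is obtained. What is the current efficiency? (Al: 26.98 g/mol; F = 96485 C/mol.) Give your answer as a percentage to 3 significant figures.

Q = 6.23 × 42480 = 2.647×10^5 C
n(e⁻) = 2.647×10^5 / 96485 = 2.743 mol
Al³⁺ + 3e⁻ → Al, so theoretical n(Al) = 0.9143 mol → 24.67 g
Efficiency = 14.6 / 24.67 = 0.5918 = 59.2%

59.2%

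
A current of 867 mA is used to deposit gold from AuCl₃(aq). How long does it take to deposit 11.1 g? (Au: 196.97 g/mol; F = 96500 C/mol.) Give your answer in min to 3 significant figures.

314 min

n(Au) = 11.1 / 196.97 = 0.05635 mol
Au³⁺ + 3e⁻ → Au, so n(e⁻) = 3 × 0.05635 = 0.1691 mol
Q = 0.1691 × 96500 = 16320 C
t = Q / I = 16320 / 0.867 = 18820 s = 314 min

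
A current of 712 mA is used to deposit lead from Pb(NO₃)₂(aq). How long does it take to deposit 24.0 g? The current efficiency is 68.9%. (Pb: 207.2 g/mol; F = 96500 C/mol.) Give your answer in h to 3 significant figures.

n(Pb) = 24.0 / 207.2 = 0.1158 mol
Pb²⁺ + 2e⁻ → Pb, so n(e⁻) = 2 × 0.1158 = 0.2316 mol
Q = 0.2316 × 96500 / 0.689 = 32440 C
t = Q / I = 32440 / 0.712 = 45560 s = 12.7 h

12.7 h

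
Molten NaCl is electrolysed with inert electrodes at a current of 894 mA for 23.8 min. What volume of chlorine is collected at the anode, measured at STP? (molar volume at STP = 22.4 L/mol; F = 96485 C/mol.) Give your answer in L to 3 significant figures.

0.148 L

Q = It = 0.894 × 1428 = 1277 C
n(e⁻) = Q/F = 1277/96485 = 0.01324 mol
2Cl⁻ → Cl₂ + 2e⁻, so n(Cl₂) = 0.01324 / 2 = 0.006620 mol
V = 0.006620 × 22.4 = 0.1483 L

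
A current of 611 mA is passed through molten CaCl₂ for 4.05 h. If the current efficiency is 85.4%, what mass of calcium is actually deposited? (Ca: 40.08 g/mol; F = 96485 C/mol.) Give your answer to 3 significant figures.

Q = 0.611 × 14580 = 8908 C
n(e⁻) = 8908 / 96485 = 0.09233 mol
Ca²⁺ + 2e⁻ → Ca, so theoretical m(Ca) = 0.04617 × 40.08 = 1.850 g
Actual mass = 85.4% × 1.850 = 1.58 g

1.58 g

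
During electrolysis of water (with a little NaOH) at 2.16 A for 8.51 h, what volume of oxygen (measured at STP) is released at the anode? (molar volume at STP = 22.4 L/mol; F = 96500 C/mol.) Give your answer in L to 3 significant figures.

Charge passed = 2.16 × 30636 = 66170 C
n(e⁻) = 66170 / 96500 = 0.6857 mol
2H₂O → O₂ + 4H⁺ + 4e⁻, so n(O₂) = 0.6857 / 4 = 0.1714 mol
V = 0.1714 × 22.4 = 3.839 L

3.84 L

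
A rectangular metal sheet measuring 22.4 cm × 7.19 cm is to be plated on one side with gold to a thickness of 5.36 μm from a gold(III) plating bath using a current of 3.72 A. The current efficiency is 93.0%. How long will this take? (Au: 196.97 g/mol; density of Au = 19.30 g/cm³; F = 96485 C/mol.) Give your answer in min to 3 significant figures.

Plated area = 22.4 × 7.19 = 161.1 cm²
Volume = 161.1 × 5.36×10⁻⁴ cm = 0.08635 cm³
m(Au) = 0.08635 × 19.30 = 1.667 g
n(Au) = 1.667 / 196.97 = 0.008463 mol; n(e⁻) = 3 × 0.008463 = 0.02539 mol
Q = 0.02539 × 96485 / 0.930 = 2634 C
t = 2634 / 3.72 = 708.1 s = 11.8 min

11.8 min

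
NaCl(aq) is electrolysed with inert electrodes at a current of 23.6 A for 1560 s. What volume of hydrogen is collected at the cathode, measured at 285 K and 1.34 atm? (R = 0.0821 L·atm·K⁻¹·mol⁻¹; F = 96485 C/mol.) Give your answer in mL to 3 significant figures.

3330 mL

Q = 23.6 A × 1560 s = 36820 C
n(e⁻) = Q/F = 36820/96485 = 0.3816 mol
2H⁺ + 2e⁻ → H₂, so n(H₂) = 0.3816 / 2 = 0.1908 mol
V = nRT/P = 0.1908 × 0.0821 × 285 / 1.34 = 3.332 L
= 3330 mL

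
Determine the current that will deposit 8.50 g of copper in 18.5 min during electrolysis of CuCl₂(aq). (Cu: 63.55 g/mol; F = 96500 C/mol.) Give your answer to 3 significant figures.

n(Cu) = 8.50 / 63.55 = 0.1338 mol
Cu²⁺ + 2e⁻ → Cu, so n(e⁻) = 2 × 0.1338 = 0.2676 mol
Q = 0.2676 × 96500 = 25820 C
I = Q / t = 25820 / 1110 s = 23.3 A

23.3 A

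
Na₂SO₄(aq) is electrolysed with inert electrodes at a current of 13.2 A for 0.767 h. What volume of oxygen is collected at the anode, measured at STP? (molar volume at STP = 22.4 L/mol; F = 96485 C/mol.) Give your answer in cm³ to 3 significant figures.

Q = 13.2 A × 2761.2 s = 36450 C
n(e⁻) = Q/F = 36450/96485 = 0.3778 mol
2H₂O → O₂ + 4H⁺ + 4e⁻, so n(O₂) = 0.3778 / 4 = 0.09445 mol
V = 0.09445 × 22.4 = 2.116 L
= 2120 cm³

2120 cm³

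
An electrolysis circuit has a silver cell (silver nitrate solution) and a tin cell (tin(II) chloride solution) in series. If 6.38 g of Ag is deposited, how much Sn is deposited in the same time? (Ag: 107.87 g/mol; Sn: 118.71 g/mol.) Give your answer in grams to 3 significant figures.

n(Ag) = 6.38 / 107.87 = 0.05915 mol
Ag⁺ + e⁻ → Ag, so n(e⁻) = 0.05915 mol
Since the cells are in series, n(e⁻) in the Sn cell is also 0.05915 mol.
Sn²⁺ + 2e⁻ → Sn, so n(Sn) = 0.05915 / 2 = 0.02958 mol
m(Sn) = 0.02958 × 118.71 = 3.51 g

3.51 g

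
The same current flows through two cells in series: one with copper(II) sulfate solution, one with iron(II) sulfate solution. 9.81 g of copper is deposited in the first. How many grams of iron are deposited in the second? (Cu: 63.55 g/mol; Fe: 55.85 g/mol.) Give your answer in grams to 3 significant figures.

n(Cu) = 9.81 / 63.55 = 0.1544 mol
Cu²⁺ + 2e⁻ → Cu, so n(e⁻) = 2 × 0.1544 = 0.3088 mol
In series, the same 0.3088 mol of electrons flows through the second cell.
Fe²⁺ + 2e⁻ → Fe, so n(Fe) = 0.3088 / 2 = 0.1544 mol
m(Fe) = 0.1544 × 55.85 = 8.62 g

8.62 g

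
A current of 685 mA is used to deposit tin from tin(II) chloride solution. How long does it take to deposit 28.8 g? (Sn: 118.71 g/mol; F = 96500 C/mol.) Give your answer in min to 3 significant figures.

1140 min

n(Sn) = 28.8 / 118.71 = 0.2426 mol
Sn²⁺ + 2e⁻ → Sn, so n(e⁻) = 2 × 0.2426 = 0.4852 mol
Q = 0.4852 × 96500 = 46820 C
t = Q / I = 46820 / 0.685 = 68350 s = 1140 min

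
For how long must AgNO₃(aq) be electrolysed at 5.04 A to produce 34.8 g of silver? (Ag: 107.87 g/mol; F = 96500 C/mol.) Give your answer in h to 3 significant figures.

n(Ag) = 34.8 / 107.87 = 0.3226 mol
Ag⁺ + e⁻ → Ag, so n(e⁻) = 0.3226 mol
Q = 0.3226 × 96500 = 31130 C
t = Q / I = 31130 / 5.04 = 6177 s = 1.72 h

1.72 h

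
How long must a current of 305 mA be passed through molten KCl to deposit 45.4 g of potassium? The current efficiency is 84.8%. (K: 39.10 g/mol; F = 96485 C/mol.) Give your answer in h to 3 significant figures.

n(K) = 45.4 / 39.10 = 1.161 mol
K⁺ + e⁻ → K, so n(e⁻) = 1.161 mol
Q = 1.161 × 96485 / 0.848 = 1.321×10^5 C
t = Q / I = 1.321×10^5 / 0.305 = 4.331×10^5 s = 120 h

120 h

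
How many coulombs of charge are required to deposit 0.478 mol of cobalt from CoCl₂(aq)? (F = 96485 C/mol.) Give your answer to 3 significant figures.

92200 C

Co²⁺ + 2e⁻ → Co, so n(e⁻) = 2 × 0.478 = 0.9560 mol
Q = 0.9560 × 96485 = 92240 C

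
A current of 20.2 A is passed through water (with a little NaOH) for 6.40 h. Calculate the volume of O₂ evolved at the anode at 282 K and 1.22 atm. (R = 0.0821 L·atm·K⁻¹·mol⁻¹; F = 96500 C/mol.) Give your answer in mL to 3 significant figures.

22900 mL

Q = It = 20.2 × 23040 = 4.654×10^5 C
Moles of electrons = 4.654×10^5 / 96500 = 4.823 mol
2H₂O → O₂ + 4H⁺ + 4e⁻, so n(O₂) = 4.823 / 4 = 1.206 mol
V = nRT/P = 1.206 × 0.0821 × 282 / 1.22 = 22.89 L
= 22900 mL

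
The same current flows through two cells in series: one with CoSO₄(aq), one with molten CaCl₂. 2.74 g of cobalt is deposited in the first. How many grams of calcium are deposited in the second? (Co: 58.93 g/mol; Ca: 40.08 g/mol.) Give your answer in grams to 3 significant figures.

n(Co) = 2.74 / 58.93 = 0.04650 mol
Co²⁺ + 2e⁻ → Co, so n(e⁻) = 2 × 0.04650 = 0.09300 mol
The cells are in series, so the same charge (and hence the same n(e⁻) = 0.09300 mol) passes through both.
Ca²⁺ + 2e⁻ → Ca, so n(Ca) = 0.09300 / 2 = 0.04650 mol
m(Ca) = 0.04650 × 40.08 = 1.86 g

1.86 g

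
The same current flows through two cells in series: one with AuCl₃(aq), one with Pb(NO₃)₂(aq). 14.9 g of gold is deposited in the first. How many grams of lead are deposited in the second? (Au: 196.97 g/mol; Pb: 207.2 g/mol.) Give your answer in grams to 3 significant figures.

23.5 g

n(Au) = 14.9 / 196.97 = 0.07565 mol
Au³⁺ + 3e⁻ → Au, so n(e⁻) = 3 × 0.07565 = 0.2270 mol
In series, the same 0.2270 mol of electrons flows through the second cell.
Pb²⁺ + 2e⁻ → Pb, so n(Pb) = 0.2270 / 2 = 0.1135 mol
m(Pb) = 0.1135 × 207.2 = 23.5 g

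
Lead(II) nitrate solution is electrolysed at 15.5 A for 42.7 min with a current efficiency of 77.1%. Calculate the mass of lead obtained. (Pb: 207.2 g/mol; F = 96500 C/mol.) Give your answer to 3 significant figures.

Q = 15.5 × 2562 = 39710 C
n(e⁻) = 39710 / 96500 = 0.4115 mol
Pb²⁺ + 2e⁻ → Pb, so theoretical m(Pb) = 0.2058 × 207.2 = 42.64 g
Actual mass = 77.1% × 42.64 = 32.9 g

32.9 g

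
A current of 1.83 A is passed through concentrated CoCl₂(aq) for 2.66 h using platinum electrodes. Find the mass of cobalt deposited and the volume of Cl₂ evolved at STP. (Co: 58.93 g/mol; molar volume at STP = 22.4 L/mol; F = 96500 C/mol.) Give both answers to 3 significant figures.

5.35 g Co; 2.03 L Cl₂

Q = 1.83 × 9576 = 17520 C; n(e⁻) = 17520 / 96500 = 0.1816 mol
Cathode: Co²⁺ + 2e⁻ → Co → n(Co) = 0.1816/2 = 0.09080 mol → 5.35 g
Anode: 2Cl⁻ → Cl₂ + 2e⁻ → n(Cl₂) = 0.1816/2 = 0.09080 mol → 2.03 L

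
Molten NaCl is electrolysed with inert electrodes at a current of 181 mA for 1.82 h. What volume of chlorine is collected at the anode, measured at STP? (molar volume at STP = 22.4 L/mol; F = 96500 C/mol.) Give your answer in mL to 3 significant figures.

138 mL

Q = It = 0.181 × 6552 = 1186 C
n(e⁻) = 1186 / 96500 = 0.01229 mol
2Cl⁻ → Cl₂ + 2e⁻, so n(Cl₂) = 0.01229 / 2 = 0.006145 mol
V = 0.006145 × 22.4 = 0.1376 L
= 138 mL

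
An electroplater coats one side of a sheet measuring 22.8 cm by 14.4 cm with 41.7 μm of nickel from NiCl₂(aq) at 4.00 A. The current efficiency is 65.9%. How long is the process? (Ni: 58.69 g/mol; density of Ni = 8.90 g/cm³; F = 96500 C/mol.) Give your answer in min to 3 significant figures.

Plated area = 22.8 × 14.4 = 328.3 cm²
Volume = 328.3 × 41.7×10⁻⁴ cm = 1.369 cm³
m(Ni) = 1.369 × 8.90 = 12.18 g
n(Ni) = 12.18 / 58.69 = 0.2075 mol; n(e⁻) = 2 × 0.2075 = 0.4150 mol
Q = 0.4150 × 96500 / 0.659 = 60770 C
t = 60770 / 4.00 = 15190 s = 253 min

253 min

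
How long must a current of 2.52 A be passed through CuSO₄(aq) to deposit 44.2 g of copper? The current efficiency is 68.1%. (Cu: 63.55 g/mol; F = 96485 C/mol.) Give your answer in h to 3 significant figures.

21.7 h

n(Cu) = 44.2 / 63.55 = 0.6955 mol
Cu²⁺ + 2e⁻ → Cu, so n(e⁻) = 2 × 0.6955 = 1.391 mol
Q = 1.391 × 96485 / 0.681 = 1.971×10^5 C
t = Q / I = 1.971×10^5 / 2.52 = 78210 s = 21.7 h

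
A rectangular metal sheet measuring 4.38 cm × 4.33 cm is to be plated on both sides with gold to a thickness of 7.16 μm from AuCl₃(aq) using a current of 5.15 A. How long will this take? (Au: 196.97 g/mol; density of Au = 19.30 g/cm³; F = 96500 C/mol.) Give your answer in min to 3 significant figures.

Plated area = 2 × 4.38 × 4.33 = 37.93 cm²
Volume = 37.93 × 7.16×10⁻⁴ cm = 0.02716 cm³
m(Au) = 0.02716 × 19.30 = 0.5242 g
n(Au) = 0.5242 / 196.97 = 0.002661 mol; n(e⁻) = 3 × 0.002661 = 0.007983 mol
Q = 0.007983 × 96500 = 770.4 C
t = 770.4 / 5.15 = 149.6 s = 2.49 min

2.49 min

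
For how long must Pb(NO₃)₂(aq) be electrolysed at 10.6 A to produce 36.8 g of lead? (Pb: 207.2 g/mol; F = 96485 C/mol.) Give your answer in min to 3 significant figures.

53.9 min

n(Pb) = 36.8 / 207.2 = 0.1776 mol
Pb²⁺ + 2e⁻ → Pb, so n(e⁻) = 2 × 0.1776 = 0.3552 mol
Q = 0.3552 × 96485 = 34270 C
t = Q / I = 34270 / 10.6 = 3233 s = 53.9 min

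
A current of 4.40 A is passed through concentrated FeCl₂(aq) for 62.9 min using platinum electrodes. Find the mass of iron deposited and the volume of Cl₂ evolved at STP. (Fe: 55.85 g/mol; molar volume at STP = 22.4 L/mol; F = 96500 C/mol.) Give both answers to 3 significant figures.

4.81 g Fe; 1.93 L Cl₂

Q = 4.40 × 3774 = 16610 C; n(e⁻) = 16610 / 96500 = 0.1721 mol
Cathode: Fe²⁺ + 2e⁻ → Fe → n(Fe) = 0.1721/2 = 0.08605 mol → 4.81 g
Anode: 2Cl⁻ → Cl₂ + 2e⁻ → n(Cl₂) = 0.1721/2 = 0.08605 mol → 1.93 L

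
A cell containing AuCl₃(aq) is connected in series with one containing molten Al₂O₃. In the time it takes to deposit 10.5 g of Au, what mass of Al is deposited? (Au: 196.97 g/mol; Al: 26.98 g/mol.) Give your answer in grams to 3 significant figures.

n(Au) = 10.5 / 196.97 = 0.05331 mol
Au³⁺ + 3e⁻ → Au, so n(e⁻) = 3 × 0.05331 = 0.1599 mol
Same current for the same time ⇒ same n(e⁻) = 0.1599 mol in both cells.
Al³⁺ + 3e⁻ → Al, so n(Al) = 0.1599 / 3 = 0.05330 mol
m(Al) = 0.05330 × 26.98 = 1.44 g

1.44 g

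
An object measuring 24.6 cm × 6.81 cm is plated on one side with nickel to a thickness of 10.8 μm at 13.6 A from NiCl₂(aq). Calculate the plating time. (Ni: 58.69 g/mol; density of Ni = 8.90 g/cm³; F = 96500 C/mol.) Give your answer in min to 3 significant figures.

6.49 min

Plated area = 24.6 × 6.81 = 167.5 cm²
Volume = 167.5 × 10.8×10⁻⁴ cm = 0.1809 cm³
m(Ni) = 0.1809 × 8.90 = 1.610 g
n(Ni) = 1.610 / 58.69 = 0.02743 mol; n(e⁻) = 2 × 0.02743 = 0.05486 mol
Q = 0.05486 × 96500 = 5294 C
t = 5294 / 13.6 = 389.3 s = 6.49 min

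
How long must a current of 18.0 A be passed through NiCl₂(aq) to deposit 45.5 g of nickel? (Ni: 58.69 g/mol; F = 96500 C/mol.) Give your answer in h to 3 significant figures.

n(Ni) = 45.5 / 58.69 = 0.7753 mol
Ni²⁺ + 2e⁻ → Ni, so n(e⁻) = 2 × 0.7753 = 1.551 mol
Q = 1.551 × 96500 = 1.497×10^5 C
t = Q / I = 1.497×10^5 / 18.0 = 8317 s = 2.31 h

2.31 h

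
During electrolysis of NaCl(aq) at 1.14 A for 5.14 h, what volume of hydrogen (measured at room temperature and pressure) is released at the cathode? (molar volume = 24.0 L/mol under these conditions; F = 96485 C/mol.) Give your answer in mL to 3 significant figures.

Charge passed = 1.14 × 18504 = 21090 C
Moles of electrons = 21090 / 96485 = 0.2186 mol
2H⁺ + 2e⁻ → H₂, so n(H₂) = 0.2186 / 2 = 0.1093 mol
V = 0.1093 × 24.0 = 2.623 L
= 2620 mL

2620 mL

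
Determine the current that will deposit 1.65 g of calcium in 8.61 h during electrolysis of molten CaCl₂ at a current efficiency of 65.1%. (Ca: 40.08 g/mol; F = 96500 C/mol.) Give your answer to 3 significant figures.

0.394 A

n(Ca) = 1.65 / 40.08 = 0.04117 mol
Ca²⁺ + 2e⁻ → Ca, so n(e⁻) = 2 × 0.04117 = 0.08234 mol
Q = 0.08234 × 96500 / 0.651 = 12210 C
I = Q / t = 12210 / 30996 s = 0.394 A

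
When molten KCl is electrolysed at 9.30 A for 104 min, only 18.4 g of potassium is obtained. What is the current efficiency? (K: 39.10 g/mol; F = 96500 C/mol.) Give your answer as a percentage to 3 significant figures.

78.3%

Q = 9.30 × 6240 = 58030 C
n(e⁻) = 58030 / 96500 = 0.6013 mol
K⁺ + e⁻ → K, so theoretical n(K) = 0.6013 mol → 23.51 g
Efficiency = 18.4 / 23.51 = 0.7826 = 78.3%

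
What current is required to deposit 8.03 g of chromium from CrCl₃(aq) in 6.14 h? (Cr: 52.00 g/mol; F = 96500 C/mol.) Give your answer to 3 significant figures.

2.02 A

n(Cr) = 8.03 / 52.00 = 0.1544 mol
Cr³⁺ + 3e⁻ → Cr, so n(e⁻) = 3 × 0.1544 = 0.4632 mol
Q = 0.4632 × 96500 = 44700 C
I = Q / t = 44700 / 22104 s = 2.02 A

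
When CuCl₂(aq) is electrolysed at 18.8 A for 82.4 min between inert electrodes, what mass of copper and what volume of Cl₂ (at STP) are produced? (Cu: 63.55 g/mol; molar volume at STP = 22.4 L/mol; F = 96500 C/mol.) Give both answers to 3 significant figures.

30.6 g Cu; 10.8 L Cl₂

Q = 18.8 × 4944 = 92950 C; n(e⁻) = 92950 / 96500 = 0.9632 mol
Cathode: Cu²⁺ + 2e⁻ → Cu → n(Cu) = 0.9632/2 = 0.4816 mol → 30.6 g
Anode: 2Cl⁻ → Cl₂ + 2e⁻ → n(Cl₂) = 0.9632/2 = 0.4816 mol → 10.8 L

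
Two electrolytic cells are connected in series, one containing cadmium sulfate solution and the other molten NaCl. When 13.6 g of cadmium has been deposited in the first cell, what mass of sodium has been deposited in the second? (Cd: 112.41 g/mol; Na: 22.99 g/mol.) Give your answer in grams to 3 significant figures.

5.56 g

n(Cd) = 13.6 / 112.41 = 0.1210 mol
Cd²⁺ + 2e⁻ → Cd, so n(e⁻) = 2 × 0.1210 = 0.2420 mol
Same current for the same time ⇒ same n(e⁻) = 0.2420 mol in both cells.
Na⁺ + e⁻ → Na, so n(Na) = 0.2420 mol
m(Na) = 0.2420 × 22.99 = 5.56 g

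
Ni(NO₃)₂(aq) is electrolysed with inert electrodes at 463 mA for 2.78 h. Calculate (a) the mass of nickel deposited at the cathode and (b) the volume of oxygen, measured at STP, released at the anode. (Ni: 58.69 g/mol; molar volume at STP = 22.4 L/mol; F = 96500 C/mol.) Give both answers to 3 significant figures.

Q = 0.463 × 10008 = 4634 C; n(e⁻) = 4634 / 96500 = 0.04802 mol
Cathode: Ni²⁺ + 2e⁻ → Ni → n(Ni) = 0.04802/2 = 0.02401 mol → 1.41 g
Anode: 2H₂O → O₂ + 4H⁺ + 4e⁻ → n(O₂) = 0.04802/4 = 0.01201 mol → 0.269 L

1.41 g Ni; 0.269 L O₂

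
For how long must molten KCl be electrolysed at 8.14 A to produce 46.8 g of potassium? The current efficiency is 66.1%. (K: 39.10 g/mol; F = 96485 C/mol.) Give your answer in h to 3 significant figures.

n(K) = 46.8 / 39.10 = 1.197 mol
K⁺ + e⁻ → K, so n(e⁻) = 1.197 mol
Q = 1.197 × 96485 / 0.661 = 1.747×10^5 C
t = Q / I = 1.747×10^5 / 8.14 = 21460 s = 5.96 h

5.96 h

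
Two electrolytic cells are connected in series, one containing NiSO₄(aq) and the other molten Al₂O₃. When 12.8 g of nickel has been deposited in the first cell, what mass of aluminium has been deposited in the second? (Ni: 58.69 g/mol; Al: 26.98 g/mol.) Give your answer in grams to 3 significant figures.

3.92 g

n(Ni) = 12.8 / 58.69 = 0.2181 mol
Ni²⁺ + 2e⁻ → Ni, so n(e⁻) = 2 × 0.2181 = 0.4362 mol
In series, the same 0.4362 mol of electrons flows through the second cell.
Al³⁺ + 3e⁻ → Al, so n(Al) = 0.4362 / 3 = 0.1454 mol
m(Al) = 0.1454 × 26.98 = 3.92 g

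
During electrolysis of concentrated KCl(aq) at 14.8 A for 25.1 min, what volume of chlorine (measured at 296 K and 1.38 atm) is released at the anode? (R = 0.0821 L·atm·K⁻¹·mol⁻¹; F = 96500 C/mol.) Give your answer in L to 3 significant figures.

Q = It = 14.8 × 1506 = 22290 C
n(e⁻) = Q/F = 22290/96500 = 0.2310 mol
2Cl⁻ → Cl₂ + 2e⁻, so n(Cl₂) = 0.2310 / 2 = 0.1155 mol
V = nRT/P = 0.1155 × 0.0821 × 296 / 1.38 = 2.034 L

2.03 L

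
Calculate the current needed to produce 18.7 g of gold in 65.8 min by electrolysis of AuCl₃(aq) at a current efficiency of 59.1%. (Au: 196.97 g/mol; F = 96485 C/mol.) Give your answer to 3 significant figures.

n(Au) = 18.7 / 196.97 = 0.09494 mol
Au³⁺ + 3e⁻ → Au, so n(e⁻) = 3 × 0.09494 = 0.2848 mol
Q = 0.2848 × 96485 / 0.591 = 46500 C
I = Q / t = 46500 / 3948 s = 11.8 A

11.8 A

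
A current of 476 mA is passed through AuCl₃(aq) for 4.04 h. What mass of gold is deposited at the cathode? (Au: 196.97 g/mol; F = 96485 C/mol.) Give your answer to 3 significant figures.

Charge passed = 0.476 × 14544 = 6923 C
n(e⁻) = 6923 / 96485 = 0.07175 mol
Au³⁺ + 3e⁻ → Au, so n(Au) = 0.07175 / 3 = 0.02392 mol
m = 0.02392 × 196.97 = 4.71 g

4.71 g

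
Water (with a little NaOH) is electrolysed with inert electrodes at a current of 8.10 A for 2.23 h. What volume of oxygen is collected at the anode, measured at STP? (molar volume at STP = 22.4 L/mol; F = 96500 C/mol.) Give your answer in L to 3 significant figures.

3.77 L

Q = It = 8.10 × 8028 = 65030 C
n(e⁻) = 65030 / 96500 = 0.6739 mol
2H₂O → O₂ + 4H⁺ + 4e⁻, so n(O₂) = 0.6739 / 4 = 0.1685 mol
V = 0.1685 × 22.4 = 3.774 L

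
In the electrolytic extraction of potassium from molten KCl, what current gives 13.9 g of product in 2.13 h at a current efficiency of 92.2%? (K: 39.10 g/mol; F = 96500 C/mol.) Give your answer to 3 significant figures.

4.85 A

n(K) = 13.9 / 39.10 = 0.3555 mol
K⁺ + e⁻ → K, so n(e⁻) = 0.3555 mol
Q = 0.3555 × 96500 / 0.922 = 37210 C
I = Q / t = 37210 / 7668 s = 4.85 A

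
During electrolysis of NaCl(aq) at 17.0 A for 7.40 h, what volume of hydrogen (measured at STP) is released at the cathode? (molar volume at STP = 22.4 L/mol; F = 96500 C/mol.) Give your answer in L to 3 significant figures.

52.6 L

Q = 17.0 A × 26640 s = 4.529×10^5 C
Moles of electrons = 4.529×10^5 / 96500 = 4.693 mol
2H⁺ + 2e⁻ → H₂, so n(H₂) = 4.693 / 2 = 2.347 mol
V = 2.347 × 22.4 = 52.57 L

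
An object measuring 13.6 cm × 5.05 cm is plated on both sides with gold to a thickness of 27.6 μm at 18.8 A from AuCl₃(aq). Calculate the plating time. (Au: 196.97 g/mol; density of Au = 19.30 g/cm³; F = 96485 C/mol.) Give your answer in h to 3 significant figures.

Plated area = 2 × 13.6 × 5.05 = 137.4 cm²
Volume = 137.4 × 27.6×10⁻⁴ cm = 0.3792 cm³
m(Au) = 0.3792 × 19.30 = 7.319 g
n(Au) = 7.319 / 196.97 = 0.03716 mol; n(e⁻) = 3 × 0.03716 = 0.1115 mol
Q = 0.1115 × 96485 = 10760 C
t = 10760 / 18.8 = 572.3 s = 0.159 h

0.159 h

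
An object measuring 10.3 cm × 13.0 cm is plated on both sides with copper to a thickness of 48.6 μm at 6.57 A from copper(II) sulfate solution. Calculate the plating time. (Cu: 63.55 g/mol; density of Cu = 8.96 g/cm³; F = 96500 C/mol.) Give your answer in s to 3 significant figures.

5390 s

Plated area = 2 × 10.3 × 13.0 = 267.8 cm²
Volume = 267.8 × 48.6×10⁻⁴ cm = 1.302 cm³
m(Cu) = 1.302 × 8.96 = 11.67 g
n(Cu) = 11.67 / 63.55 = 0.1836 mol; n(e⁻) = 2 × 0.1836 = 0.3672 mol
Q = 0.3672 × 96500 = 35430 C
t = 35430 / 6.57 = 5393 s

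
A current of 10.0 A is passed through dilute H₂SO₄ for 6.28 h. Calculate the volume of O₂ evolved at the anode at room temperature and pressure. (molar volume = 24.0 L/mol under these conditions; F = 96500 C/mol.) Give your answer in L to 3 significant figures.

14.1 L

Charge passed = 10.0 × 22608 = 2.261×10^5 C
Moles of electrons = 2.261×10^5 / 96500 = 2.343 mol
2H₂O → O₂ + 4H⁺ + 4e⁻, so n(O₂) = 2.343 / 4 = 0.5858 mol
V = 0.5858 × 24.0 = 14.06 L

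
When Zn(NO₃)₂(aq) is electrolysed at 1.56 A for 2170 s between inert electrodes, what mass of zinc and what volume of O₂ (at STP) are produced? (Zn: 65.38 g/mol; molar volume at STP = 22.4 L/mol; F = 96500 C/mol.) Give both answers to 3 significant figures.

1.15 g Zn; 0.196 L O₂

Q = 1.56 × 2170 = 3385 C; n(e⁻) = 3385 / 96500 = 0.03508 mol
Cathode: Zn²⁺ + 2e⁻ → Zn → n(Zn) = 0.03508/2 = 0.01754 mol → 1.15 g
Anode: 2H₂O → O₂ + 4H⁺ + 4e⁻ → n(O₂) = 0.03508/4 = 0.008770 mol → 0.196 L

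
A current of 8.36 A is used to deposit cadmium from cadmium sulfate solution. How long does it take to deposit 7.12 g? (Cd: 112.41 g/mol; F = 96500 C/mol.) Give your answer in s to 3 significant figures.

1460 s

n(Cd) = 7.12 / 112.41 = 0.06334 mol
Cd²⁺ + 2e⁻ → Cd, so n(e⁻) = 2 × 0.06334 = 0.1267 mol
Q = 0.1267 × 96500 = 12230 C
t = Q / I = 12230 / 8.36 = 1463 s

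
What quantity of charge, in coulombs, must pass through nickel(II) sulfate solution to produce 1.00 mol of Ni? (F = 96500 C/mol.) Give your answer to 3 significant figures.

1.93×10^5 C

Ni²⁺ + 2e⁻ → Ni, so n(e⁻) = 2 × 1.00 = 2.000 mol
Q = 2.000 × 96500 = 1.930×10^5 C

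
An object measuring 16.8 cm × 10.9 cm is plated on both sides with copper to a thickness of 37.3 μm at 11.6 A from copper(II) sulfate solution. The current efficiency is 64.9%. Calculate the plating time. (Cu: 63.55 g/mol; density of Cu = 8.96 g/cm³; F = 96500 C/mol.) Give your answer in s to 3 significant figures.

Plated area = 2 × 16.8 × 10.9 = 366.2 cm²
Volume = 366.2 × 37.3×10⁻⁴ cm = 1.366 cm³
m(Cu) = 1.366 × 8.96 = 12.24 g
n(Cu) = 12.24 / 63.55 = 0.1926 mol; n(e⁻) = 2 × 0.1926 = 0.3852 mol
Q = 0.3852 × 96500 / 0.649 = 57280 C
t = 57280 / 11.6 = 4938 s

4940 s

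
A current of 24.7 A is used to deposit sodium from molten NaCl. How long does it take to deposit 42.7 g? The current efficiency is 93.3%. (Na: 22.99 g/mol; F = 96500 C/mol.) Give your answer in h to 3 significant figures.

n(Na) = 42.7 / 22.99 = 1.857 mol
Na⁺ + e⁻ → Na, so n(e⁻) = 1.857 mol
Q = 1.857 × 96500 / 0.933 = 1.921×10^5 C
t = Q / I = 1.921×10^5 / 24.7 = 7777 s = 2.16 h

2.16 h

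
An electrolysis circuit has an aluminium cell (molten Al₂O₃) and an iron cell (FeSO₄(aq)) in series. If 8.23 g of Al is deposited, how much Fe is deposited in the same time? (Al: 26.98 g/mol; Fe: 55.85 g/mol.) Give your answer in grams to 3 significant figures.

25.6 g

n(Al) = 8.23 / 26.98 = 0.3050 mol
Al³⁺ + 3e⁻ → Al, so n(e⁻) = 3 × 0.3050 = 0.9150 mol
Since the cells are in series, n(e⁻) in the Fe cell is also 0.9150 mol.
Fe²⁺ + 2e⁻ → Fe, so n(Fe) = 0.9150 / 2 = 0.4575 mol
m(Fe) = 0.4575 × 55.85 = 25.6 g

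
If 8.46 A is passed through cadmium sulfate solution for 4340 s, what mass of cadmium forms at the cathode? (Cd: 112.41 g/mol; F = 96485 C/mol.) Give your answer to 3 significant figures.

21.4 g

Q = It = 8.46 × 4340 = 36720 C
n(e⁻) = 36720 / 96485 = 0.3806 mol
Cd²⁺ + 2e⁻ → Cd, so n(Cd) = 0.3806 / 2 = 0.1903 mol
m = 0.1903 × 112.41 = 21.4 g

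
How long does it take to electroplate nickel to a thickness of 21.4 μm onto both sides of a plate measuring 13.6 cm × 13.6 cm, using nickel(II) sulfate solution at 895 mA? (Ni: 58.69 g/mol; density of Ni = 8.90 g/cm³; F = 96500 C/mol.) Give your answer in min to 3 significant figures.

Plated area = 2 × 13.6 × 13.6 = 369.9 cm²
Volume = 369.9 × 21.4×10⁻⁴ cm = 0.7916 cm³
m(Ni) = 0.7916 × 8.90 = 7.045 g
n(Ni) = 7.045 / 58.69 = 0.1200 mol; n(e⁻) = 2 × 0.1200 = 0.2400 mol
Q = 0.2400 × 96500 = 23160 C
t = 23160 / 0.895 = 25880 s = 431 min

431 min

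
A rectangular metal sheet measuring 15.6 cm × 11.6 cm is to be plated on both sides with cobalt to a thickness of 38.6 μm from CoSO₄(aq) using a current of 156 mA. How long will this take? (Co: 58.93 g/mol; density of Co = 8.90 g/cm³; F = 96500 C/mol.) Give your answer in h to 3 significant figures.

72.5 h

Plated area = 2 × 15.6 × 11.6 = 361.9 cm²
Volume = 361.9 × 38.6×10⁻⁴ cm = 1.397 cm³
m(Co) = 1.397 × 8.90 = 12.43 g
n(Co) = 12.43 / 58.93 = 0.2109 mol; n(e⁻) = 2 × 0.2109 = 0.4218 mol
Q = 0.4218 × 96500 = 40700 C
t = 40700 / 0.156 = 2.609×10^5 s = 72.5 h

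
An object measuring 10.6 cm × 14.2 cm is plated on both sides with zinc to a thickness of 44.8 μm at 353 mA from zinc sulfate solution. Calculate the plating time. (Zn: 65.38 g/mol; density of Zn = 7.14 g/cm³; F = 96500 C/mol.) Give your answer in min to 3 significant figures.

Plated area = 2 × 10.6 × 14.2 = 301.0 cm²
Volume = 301.0 × 44.8×10⁻⁴ cm = 1.348 cm³
m(Zn) = 1.348 × 7.14 = 9.625 g
n(Zn) = 9.625 / 65.38 = 0.1472 mol; n(e⁻) = 2 × 0.1472 = 0.2944 mol
Q = 0.2944 × 96500 = 28410 C
t = 28410 / 0.353 = 80480 s = 1340 min

1340 min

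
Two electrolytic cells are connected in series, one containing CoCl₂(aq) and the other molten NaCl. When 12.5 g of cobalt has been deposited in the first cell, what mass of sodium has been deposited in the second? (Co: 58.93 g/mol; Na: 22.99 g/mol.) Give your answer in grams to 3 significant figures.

n(Co) = 12.5 / 58.93 = 0.2121 mol
Co²⁺ + 2e⁻ → Co, so n(e⁻) = 2 × 0.2121 = 0.4242 mol
In series, the same 0.4242 mol of electrons flows through the second cell.
Na⁺ + e⁻ → Na, so n(Na) = 0.4242 mol
m(Na) = 0.4242 × 22.99 = 9.75 g

9.75 g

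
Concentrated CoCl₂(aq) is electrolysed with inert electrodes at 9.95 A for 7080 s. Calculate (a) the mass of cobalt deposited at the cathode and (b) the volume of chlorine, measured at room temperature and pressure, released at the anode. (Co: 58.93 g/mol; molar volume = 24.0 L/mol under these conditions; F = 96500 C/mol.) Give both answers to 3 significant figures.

Q = 9.95 × 7080 = 70450 C; n(e⁻) = 70450 / 96500 = 0.7301 mol
Cathode: Co²⁺ + 2e⁻ → Co → n(Co) = 0.7301/2 = 0.3651 mol → 21.5 g
Anode: 2Cl⁻ → Cl₂ + 2e⁻ → n(Cl₂) = 0.7301/2 = 0.3651 mol → 8.76 L

21.5 g Co; 8.76 L Cl₂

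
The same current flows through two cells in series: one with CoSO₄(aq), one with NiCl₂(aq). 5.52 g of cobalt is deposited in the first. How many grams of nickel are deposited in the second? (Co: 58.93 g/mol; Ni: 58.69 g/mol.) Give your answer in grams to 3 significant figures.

5.50 g

n(Co) = 5.52 / 58.93 = 0.09367 mol
Co²⁺ + 2e⁻ → Co, so n(e⁻) = 2 × 0.09367 = 0.1873 mol
In series, the same 0.1873 mol of electrons flows through the second cell.
Ni²⁺ + 2e⁻ → Ni, so n(Ni) = 0.1873 / 2 = 0.09365 mol
m(Ni) = 0.09365 × 58.69 = 5.50 g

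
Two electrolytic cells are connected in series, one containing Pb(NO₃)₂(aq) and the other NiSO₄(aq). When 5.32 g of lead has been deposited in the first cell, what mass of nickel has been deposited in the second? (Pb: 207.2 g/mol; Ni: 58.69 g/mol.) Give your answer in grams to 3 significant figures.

1.51 g

n(Pb) = 5.32 / 207.2 = 0.02568 mol
Pb²⁺ + 2e⁻ → Pb, so n(e⁻) = 2 × 0.02568 = 0.05136 mol
The cells are in series, so the same charge (and hence the same n(e⁻) = 0.05136 mol) passes through both.
Ni²⁺ + 2e⁻ → Ni, so n(Ni) = 0.05136 / 2 = 0.02568 mol
m(Ni) = 0.02568 × 58.69 = 1.51 g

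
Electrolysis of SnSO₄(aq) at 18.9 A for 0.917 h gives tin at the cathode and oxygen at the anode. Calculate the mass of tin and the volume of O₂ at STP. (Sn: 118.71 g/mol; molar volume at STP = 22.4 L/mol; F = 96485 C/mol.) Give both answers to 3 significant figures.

38.4 g Sn; 3.62 L O₂

Q = 18.9 × 3301.2 = 62390 C; n(e⁻) = 62390 / 96485 = 0.6466 mol
Cathode: Sn²⁺ + 2e⁻ → Sn → n(Sn) = 0.6466/2 = 0.3233 mol → 38.4 g
Anode: 2H₂O → O₂ + 4H⁺ + 4e⁻ → n(O₂) = 0.6466/4 = 0.1617 mol → 3.62 L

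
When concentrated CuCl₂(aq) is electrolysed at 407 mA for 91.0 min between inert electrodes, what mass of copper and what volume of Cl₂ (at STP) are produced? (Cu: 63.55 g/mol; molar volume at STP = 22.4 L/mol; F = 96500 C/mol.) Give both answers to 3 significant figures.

Q = 0.407 × 5460 = 2222 C; n(e⁻) = 2222 / 96500 = 0.02303 mol
Cathode: Cu²⁺ + 2e⁻ → Cu → n(Cu) = 0.02303/2 = 0.01152 mol → 0.732 g
Anode: 2Cl⁻ → Cl₂ + 2e⁻ → n(Cl₂) = 0.02303/2 = 0.01152 mol → 0.258 L

0.732 g Cu; 0.258 L Cl₂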